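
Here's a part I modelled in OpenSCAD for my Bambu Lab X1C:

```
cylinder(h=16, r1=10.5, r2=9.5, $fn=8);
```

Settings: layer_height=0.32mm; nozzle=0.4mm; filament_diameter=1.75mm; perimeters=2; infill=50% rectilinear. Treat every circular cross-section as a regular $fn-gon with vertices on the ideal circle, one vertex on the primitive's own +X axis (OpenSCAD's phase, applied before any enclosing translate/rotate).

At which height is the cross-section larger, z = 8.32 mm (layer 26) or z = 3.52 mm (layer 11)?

Layer 26 (z = 8.32): the cone: at t=0.520 of its height the radius interpolates to r₁+(r₂−r₁)t = 9.980, giving a regular 8-gon of that circumradius (area = (8/2)·9.980²·sin(360°/8) = 281.71 mm²). So its area = 281.71 mm². Layer 11 (z = 3.52): the cone (r1=10.5→r2=9.5) has section circumradius 10.280 here — a regular 8-gon (area = (8/2)·10.280²·sin(360°/8) = 298.90 mm²). So its area = 298.90 mm². Layer 11 is larger (298.90 vs 281.71 mm²).

layer 11 (z = 3.52 mm)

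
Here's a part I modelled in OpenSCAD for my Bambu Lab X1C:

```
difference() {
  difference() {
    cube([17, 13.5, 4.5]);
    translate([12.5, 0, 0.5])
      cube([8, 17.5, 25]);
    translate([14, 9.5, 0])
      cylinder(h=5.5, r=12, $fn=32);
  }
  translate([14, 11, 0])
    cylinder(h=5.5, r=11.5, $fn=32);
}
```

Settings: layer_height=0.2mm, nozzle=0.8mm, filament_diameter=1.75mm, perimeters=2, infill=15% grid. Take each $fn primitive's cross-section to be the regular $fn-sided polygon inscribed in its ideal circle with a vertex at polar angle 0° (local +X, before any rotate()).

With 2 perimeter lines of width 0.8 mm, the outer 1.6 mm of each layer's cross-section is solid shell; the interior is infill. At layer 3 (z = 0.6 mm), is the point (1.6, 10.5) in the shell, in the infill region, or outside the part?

At z = 0.6 mm: the cube is present — its section is the full 17×13.5 rectangle; the cube at (12.5, 0) is present — its section is the full 8×17.5 rectangle; the r=12 cylinder at (14, 9.5) gives a regular 32-gon of circumradius 12 (constant along its height); After the difference (first − rest): starting from the 17×13.5 cube, the 8×17.5 cube at (12.5, 0) partially overlaps it — only the 60.75 mm² overlap (of its 140.00 mm²) is removed, clipping the outline; the r=12 cylinder at (14, 9.5) partially overlaps it — only the 126.85 mm² overlap (of its 449.49 mm²) is removed, clipping the outline — 1 connected region; the cylinder at (14, 11): section is a regular 32-gon, circumradius r=11.5; After the difference (first − rest): starting from that combined region, the r=11.5 cylinder at (14, 11) misses the remaining region (no effect) — 1 connected region. Overall, the cross-section is a single solid region. The nearest boundary edge runs (2.23, 11.84)→(2.00, 9.50); distance from the point to it = 0.50 mm. The point is inside the cross-section, 0.50 mm from the nearest boundary — within the 1.6 mm shell band (2 × 0.8).

shell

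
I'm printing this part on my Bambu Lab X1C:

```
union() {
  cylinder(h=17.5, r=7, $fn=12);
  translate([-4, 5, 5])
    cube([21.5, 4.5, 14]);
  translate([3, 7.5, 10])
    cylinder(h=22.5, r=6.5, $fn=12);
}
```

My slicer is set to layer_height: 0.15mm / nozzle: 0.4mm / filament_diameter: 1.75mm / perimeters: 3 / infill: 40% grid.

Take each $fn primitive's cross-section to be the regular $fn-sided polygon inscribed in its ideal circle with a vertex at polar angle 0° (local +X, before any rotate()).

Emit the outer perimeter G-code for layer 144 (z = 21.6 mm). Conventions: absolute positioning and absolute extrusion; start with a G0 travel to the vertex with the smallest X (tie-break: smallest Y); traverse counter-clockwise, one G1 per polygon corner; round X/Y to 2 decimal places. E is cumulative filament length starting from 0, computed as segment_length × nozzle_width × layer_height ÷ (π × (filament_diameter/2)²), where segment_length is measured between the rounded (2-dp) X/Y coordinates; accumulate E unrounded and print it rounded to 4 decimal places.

G0 X-3.50 Y7.50 Z21.60
G1 X-2.63 Y4.25 E0.0839
G1 X-0.25 Y1.87 E0.1679
G1 X3.00 Y1.00 E0.2518
G1 X6.25 Y1.87 E0.3357
G1 X8.63 Y4.25 E0.4197
G1 X9.50 Y7.50 E0.5036
G1 X8.63 Y10.75 E0.5876
G1 X6.25 Y13.13 E0.6715
G1 X3.00 Y14.00 E0.7554
G1 X-0.25 Y13.13 E0.8394
G1 X-2.63 Y10.75 E0.9233
G1 X-3.50 Y7.50 E1.0073

At z = 21.6 mm: the cylinder does not reach this height (z outside [0, 17.5]); the cube at (-4, 5) is not intersected at this z (z outside [5, 19]); the cylinder at (3, 7.5): section is a regular 12-gon, circumradius r=6.5; Combining (union): only the r=6.5 cylinder at (3, 7.5) is present, so the union is just that shape — 1 connected region. The outline is a single polygon with 12 vertices. Extrusion per mm of travel: 0.4 × 0.15 / (π × 0.875²) = 0.024945. Accumulating E over each segment gives final E = 1.0073.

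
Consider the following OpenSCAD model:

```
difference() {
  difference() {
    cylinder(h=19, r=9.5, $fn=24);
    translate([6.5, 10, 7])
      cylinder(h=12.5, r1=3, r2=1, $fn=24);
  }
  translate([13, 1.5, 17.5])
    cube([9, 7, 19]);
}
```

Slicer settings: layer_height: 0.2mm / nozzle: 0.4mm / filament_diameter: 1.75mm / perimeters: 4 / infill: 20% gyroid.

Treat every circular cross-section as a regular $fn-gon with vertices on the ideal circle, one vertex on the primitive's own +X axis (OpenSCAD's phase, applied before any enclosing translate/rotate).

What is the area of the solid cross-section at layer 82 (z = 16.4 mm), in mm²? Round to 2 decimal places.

280.30 mm²

At z = 16.4 mm: the cylinder: section is a regular 24-gon, circumradius r=9.5 (area = (24/2)·9.500²·sin(360°/24) = 280.30 mm²); the cone at (6.5, 10) contributes a regular 24-gon of circumradius 1.496 (interpolated between r1=3 and r2=1 at t=0.752) (area = (24/2)·1.496²·sin(360°/24) = 6.95 mm²); Subtracting the remaining from the first: starting from the r=9.5 cylinder (280.30 mm²), the cone at (6.5, 10) misses the remaining region (no effect) — area = 280.30 mm²; the cube at (13, 1.5) is absent (z outside [17.5, 36.5]); Subtracting the remaining from the first: none of the subtracted shapes is present at this height, so the result so far is unchanged — area = 280.30 mm². Overall, the cross-section is a single solid region. Net area = 280.30 mm².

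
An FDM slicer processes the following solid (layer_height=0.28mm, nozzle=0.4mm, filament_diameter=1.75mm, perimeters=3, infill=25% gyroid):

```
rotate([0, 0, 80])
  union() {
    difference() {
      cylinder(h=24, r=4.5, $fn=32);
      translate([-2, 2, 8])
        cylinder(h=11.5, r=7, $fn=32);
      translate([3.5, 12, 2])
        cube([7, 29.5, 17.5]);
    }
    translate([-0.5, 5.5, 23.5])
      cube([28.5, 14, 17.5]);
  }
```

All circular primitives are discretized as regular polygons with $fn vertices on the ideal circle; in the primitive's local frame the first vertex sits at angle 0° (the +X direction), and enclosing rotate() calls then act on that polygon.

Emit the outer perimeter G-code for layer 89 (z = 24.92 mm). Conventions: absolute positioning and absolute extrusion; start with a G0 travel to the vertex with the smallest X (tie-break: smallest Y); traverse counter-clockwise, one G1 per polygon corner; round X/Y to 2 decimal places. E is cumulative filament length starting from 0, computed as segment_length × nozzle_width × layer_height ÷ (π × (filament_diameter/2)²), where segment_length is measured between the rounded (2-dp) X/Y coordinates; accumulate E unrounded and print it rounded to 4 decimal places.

At z = 24.92 mm: the cylinder is not intersected at this z (z outside [0, 24]); the cylinder at (-2, 2) does not reach this height (z outside [8, 19.5]); the cube at (3.5, 12) does not reach this height (z outside [2, 19.5]); Taking the first minus the rest: the first operand is absent here, so nothing remains; the cube at (-0.5, 5.5) is present — its section is the full 28.5×14 rectangle; Merging all regions: only the 28.5×14 cube at (-0.5, 5.5) is present, so the union is just that shape — 1 connected region; (whole slice rotated 80° about Z — lengths, areas and connectivity unchanged). The outline is a single polygon with 4 vertices. Extrusion per mm of travel: 0.4 × 0.28 / (π × 0.875²) = 0.046564. Accumulating E over each segment gives final E = 3.9585.

G0 X-19.29 Y2.89 Z24.92
G1 X-5.50 Y0.46 E0.6520
G1 X-0.55 Y28.53 E1.9792
G1 X-14.34 Y30.96 E2.6313
G1 X-19.29 Y2.89 E3.9585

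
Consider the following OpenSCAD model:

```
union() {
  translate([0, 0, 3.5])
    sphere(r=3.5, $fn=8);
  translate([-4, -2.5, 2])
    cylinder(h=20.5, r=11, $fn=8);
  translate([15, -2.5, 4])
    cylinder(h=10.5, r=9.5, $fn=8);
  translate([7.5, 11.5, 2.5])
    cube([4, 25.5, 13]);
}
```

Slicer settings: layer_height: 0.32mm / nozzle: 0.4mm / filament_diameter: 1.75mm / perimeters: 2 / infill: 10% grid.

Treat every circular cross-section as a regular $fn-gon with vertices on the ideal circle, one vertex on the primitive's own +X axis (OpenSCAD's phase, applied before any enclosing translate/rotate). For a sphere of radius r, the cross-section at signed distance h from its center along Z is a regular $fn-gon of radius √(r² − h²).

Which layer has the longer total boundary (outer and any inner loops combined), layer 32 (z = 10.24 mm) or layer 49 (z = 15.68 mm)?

Layer 32 (z = 10.24): the sphere does not reach this height (|z−center|=6.740 > r=3.5); the cylinder at (-4, -2.5): section is a regular 8-gon, circumradius r=11 (perimeter = 2·8·11.000·sin(180°/8) = 67.35 mm); the r=9.5 cylinder at (15, -2.5) contributes a regular 8-gon of circumradius 9.5 (perimeter = 2·8·9.500·sin(180°/8) = 58.17 mm); the cube at (7.5, 11.5) (footprint 4×25.5) is included at this height (perimeter 59.00 mm); Taking the union: the regions partially overlap (shared area 2.72 mm²), so the edge portions inside another operand are dropped and the merged outline is re-measured after clipping — boundary = 176.68 mm. So its perimeter = 176.68 mm. Layer 49 (z = 15.68): the sphere is absent (|z−center|=12.180 > r=3.5); the cylinder at (-4, -2.5): section is a regular 8-gon, circumradius r=11 (perimeter = 2·8·11.000·sin(180°/8) = 67.35 mm); the cylinder at (15, -2.5) does not reach this height (z outside [4, 14.5]); the cube at (7.5, 11.5) is absent (z outside [2.5, 15.5]); Combining (union): only the r=11 cylinder at (-4, -2.5) is present, so the union is just that shape — boundary = 67.35 mm. So its perimeter = 67.35 mm. Layer 32 is larger (176.68 vs 67.35 mm).

layer 32 (z = 10.24 mm)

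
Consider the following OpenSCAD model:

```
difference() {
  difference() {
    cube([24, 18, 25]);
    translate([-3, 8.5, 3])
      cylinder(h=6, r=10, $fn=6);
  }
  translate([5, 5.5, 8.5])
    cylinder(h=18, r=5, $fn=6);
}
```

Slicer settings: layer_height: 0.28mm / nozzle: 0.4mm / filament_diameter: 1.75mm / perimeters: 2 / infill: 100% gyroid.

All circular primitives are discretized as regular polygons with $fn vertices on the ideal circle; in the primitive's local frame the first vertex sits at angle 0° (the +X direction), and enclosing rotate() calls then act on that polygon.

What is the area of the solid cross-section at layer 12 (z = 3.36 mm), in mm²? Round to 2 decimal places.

At z = 3.36 mm: the 24×18 cube contributes its full rectangle (area 432.00 mm²); the r=10 cylinder at (-3, 8.5) gives a regular 6-gon of circumradius 10 (constant along its height) (area = (6/2)·10.000²·sin(360°/6) = 259.81 mm²); Subtracting the remaining from the first: starting from the 24×18 cube (432.00 mm²), the r=10 cylinder at (-3, 8.5) partially overlaps it — only the 77.61 mm² overlap (of its 259.81 mm²) is removed, clipping the outline — area = 354.39 mm²; the cylinder at (5, 5.5) does not reach this height (z outside [8.5, 26.5]); Taking the first minus the rest: none of the subtracted shapes is present at this height, so the result so far is unchanged — area = 354.39 mm². Overall, the cross-section is a single solid region. Net area = 354.39 mm².

354.39 mm²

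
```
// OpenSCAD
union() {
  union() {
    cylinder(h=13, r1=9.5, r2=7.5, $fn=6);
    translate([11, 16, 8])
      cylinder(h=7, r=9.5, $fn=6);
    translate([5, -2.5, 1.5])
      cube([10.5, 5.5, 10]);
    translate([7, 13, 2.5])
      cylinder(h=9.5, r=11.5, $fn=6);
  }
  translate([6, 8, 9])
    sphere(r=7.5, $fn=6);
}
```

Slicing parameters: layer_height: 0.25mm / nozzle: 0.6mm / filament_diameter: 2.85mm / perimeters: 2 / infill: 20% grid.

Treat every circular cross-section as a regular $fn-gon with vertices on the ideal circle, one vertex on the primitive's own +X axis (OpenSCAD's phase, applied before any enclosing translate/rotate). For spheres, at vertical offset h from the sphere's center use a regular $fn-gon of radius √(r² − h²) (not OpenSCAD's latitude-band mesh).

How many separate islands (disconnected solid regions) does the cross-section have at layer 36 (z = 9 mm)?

At z = 9 mm: the cone contributes a regular 6-gon of circumradius 8.115 (interpolated between r1=9.5 and r2=7.5 at t=0.692); the r=9.5 cylinder at (11, 16) contributes a regular 6-gon of circumradius 9.5; the 10.5×5.5 cube at (5, -2.5) contributes its full rectangle; the r=11.5 cylinder at (7, 13) gives a regular 6-gon of circumradius 11.5 (constant along its height); Combining (union): the regions partially overlap (shared area 221.24 mm²), so overlapping operands fuse into one piece — 1 connected region; the r=7.5 sphere at (6, 8) contributes a regular 6-gon of circumradius √(7.5²−0²) = 7.500; Merging all regions: the regions partially overlap (shared area 145.97 mm²), so overlapping operands fuse into one piece — 1 connected region. Overall, the cross-section is a single solid region. Island count = 1.

1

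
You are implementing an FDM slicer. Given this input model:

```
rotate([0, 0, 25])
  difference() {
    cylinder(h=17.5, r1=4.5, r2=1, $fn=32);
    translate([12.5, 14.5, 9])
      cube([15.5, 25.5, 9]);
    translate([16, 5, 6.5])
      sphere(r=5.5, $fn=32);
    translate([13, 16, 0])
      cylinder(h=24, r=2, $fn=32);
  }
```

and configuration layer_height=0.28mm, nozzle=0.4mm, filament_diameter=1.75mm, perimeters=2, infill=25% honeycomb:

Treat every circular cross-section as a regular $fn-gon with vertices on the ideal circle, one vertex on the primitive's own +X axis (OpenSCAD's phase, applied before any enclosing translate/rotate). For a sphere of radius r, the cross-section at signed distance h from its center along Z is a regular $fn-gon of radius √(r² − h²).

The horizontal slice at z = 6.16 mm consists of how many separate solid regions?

At z = 6.16 mm: the cone contributes a regular 32-gon of circumradius 3.268 (interpolated between r1=4.5 and r2=1 at t=0.352); the cube at (12.5, 14.5) is absent (z outside [9, 18]); the r=5.5 sphere at (16, 5) slices to a regular 32-gon of circumradius 5.489 (√(r²−h²) with h=0.34 from center); the r=2 cylinder at (13, 16) contributes a regular 32-gon of circumradius 2; Subtracting the remaining from the first: starting from the cone, the r=5.5 sphere at (16, 5) misses the remaining region (no effect); the r=2 cylinder at (13, 16) misses the remaining region (no effect) — 1 connected region; (rotated 25° about Z; rotation is an isometry so areas/perimeters/island counts are preserved). The result has 1 disconnected region.

1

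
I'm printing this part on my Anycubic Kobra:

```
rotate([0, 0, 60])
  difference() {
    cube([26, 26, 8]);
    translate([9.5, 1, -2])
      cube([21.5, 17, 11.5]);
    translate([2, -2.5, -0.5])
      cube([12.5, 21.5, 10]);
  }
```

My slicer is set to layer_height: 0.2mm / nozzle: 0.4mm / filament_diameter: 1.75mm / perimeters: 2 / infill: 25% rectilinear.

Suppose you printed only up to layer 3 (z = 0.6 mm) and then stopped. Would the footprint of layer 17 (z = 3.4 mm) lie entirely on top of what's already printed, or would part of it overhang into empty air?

entirely on top

Compare the two slices. At z = 0.6: the cube (footprint 26×26) is included at this height (area 676.00 mm²); the cube at (9.5, 1) is present — its section is the full 21.5×17 rectangle (area 365.50 mm²); the 12.5×21.5 cube at (2, -2.5) contributes its full rectangle (area 268.75 mm²); Subtracting the remaining from the first: starting from the 26×26 cube (676.00 mm²), the 21.5×17 cube at (9.5, 1) partially overlaps it — only the 280.50 mm² overlap (of its 365.50 mm²) is removed, clipping the outline; the 12.5×21.5 cube at (2, -2.5) partially overlaps it — only the 152.50 mm² overlap (of its 268.75 mm²) is removed, clipping the outline — area = 243.00 mm²; (rotated 60° about Z; rotation is an isometry so areas/perimeters/island counts are preserved). At z = 3.4: the cube is present — its section is the full 26×26 rectangle (area 676.00 mm²); the 21.5×17 cube at (9.5, 1) contributes its full rectangle (area 365.50 mm²); the 12.5×21.5 cube at (2, -2.5) contributes its full rectangle (area 268.75 mm²); Subtracting the remaining from the first: starting from the 26×26 cube (676.00 mm²), the 21.5×17 cube at (9.5, 1) partially overlaps it — only the 280.50 mm² overlap (of its 365.50 mm²) is removed, clipping the outline; the 12.5×21.5 cube at (2, -2.5) partially overlaps it — only the 152.50 mm² overlap (of its 268.75 mm²) is removed, clipping the outline — area = 243.00 mm²; (rotated 60° about Z; rotation is an isometry so areas/perimeters/island counts are preserved). Checking containment: the cross-section at z = 3.4 is a subset of the cross-section at z = 0.6.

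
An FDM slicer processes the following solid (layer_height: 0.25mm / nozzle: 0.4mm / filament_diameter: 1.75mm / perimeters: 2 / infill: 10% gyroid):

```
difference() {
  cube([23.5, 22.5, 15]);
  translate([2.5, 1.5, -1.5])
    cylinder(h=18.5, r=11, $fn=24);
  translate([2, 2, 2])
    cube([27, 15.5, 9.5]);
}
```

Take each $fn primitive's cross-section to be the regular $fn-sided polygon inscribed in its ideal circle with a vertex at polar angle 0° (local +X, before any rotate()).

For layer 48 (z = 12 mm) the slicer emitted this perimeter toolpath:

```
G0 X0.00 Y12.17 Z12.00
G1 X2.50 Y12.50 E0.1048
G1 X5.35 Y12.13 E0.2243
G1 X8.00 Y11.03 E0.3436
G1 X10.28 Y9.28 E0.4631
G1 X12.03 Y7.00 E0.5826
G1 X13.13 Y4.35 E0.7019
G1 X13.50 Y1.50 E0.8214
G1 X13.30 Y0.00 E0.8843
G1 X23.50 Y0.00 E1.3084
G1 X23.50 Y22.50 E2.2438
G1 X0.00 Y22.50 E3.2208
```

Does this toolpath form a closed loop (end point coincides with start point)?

Start point (G0): (0.00, 12.17). End point (last G1): the path does not return to the start — open.

no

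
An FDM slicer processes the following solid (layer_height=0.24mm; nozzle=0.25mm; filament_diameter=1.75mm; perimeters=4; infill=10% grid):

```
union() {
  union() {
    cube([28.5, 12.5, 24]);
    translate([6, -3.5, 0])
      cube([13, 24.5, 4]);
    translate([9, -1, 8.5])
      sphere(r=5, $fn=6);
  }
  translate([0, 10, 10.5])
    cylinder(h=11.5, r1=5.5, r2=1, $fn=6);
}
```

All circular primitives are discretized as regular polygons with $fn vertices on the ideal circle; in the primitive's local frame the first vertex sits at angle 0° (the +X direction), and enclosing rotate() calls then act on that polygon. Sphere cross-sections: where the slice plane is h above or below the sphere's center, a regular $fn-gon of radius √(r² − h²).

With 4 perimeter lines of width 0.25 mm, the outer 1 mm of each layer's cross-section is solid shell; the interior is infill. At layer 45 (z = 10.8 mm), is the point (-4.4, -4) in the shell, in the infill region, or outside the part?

outside

At z = 10.8 mm: the 28.5×12.5 cube contributes its full rectangle; the cube at (6, -3.5) is absent (z outside [0, 4]); the sphere at (9, -1): section is a regular 6-gon, circumradius = √(r²−h²) = √(5²−2.3²) = 4.440; Merging all regions: the regions partially overlap (shared area 17.30 mm²), so overlapping operands fuse into one piece — 1 connected region; the cone at (0, 10) contributes a regular 6-gon of circumradius 5.383 (interpolated between r1=5.5 and r2=1 at t=0.026); Merging all regions: the regions partially overlap (shared area 30.47 mm²), so overlapping operands fuse into one piece — 1 connected region. Overall, the cross-section is a single solid region. The nearest boundary edge runs (5.14, 0.00)→(0.00, 0.00); distance from the point to it = 5.95 mm. The point is not inside any of the regions above, so it lies outside the cross-section (5.95 mm from the nearest boundary).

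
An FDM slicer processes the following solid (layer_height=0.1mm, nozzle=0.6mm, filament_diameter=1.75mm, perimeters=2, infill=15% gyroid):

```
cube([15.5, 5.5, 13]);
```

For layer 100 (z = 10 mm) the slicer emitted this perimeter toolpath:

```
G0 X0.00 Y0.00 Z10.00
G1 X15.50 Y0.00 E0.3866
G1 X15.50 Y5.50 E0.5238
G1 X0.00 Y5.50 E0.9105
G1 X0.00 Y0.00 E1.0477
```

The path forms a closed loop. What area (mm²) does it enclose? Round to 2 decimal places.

Apply the shoelace formula to the sequence of (X, Y) vertices; enclosed area = 85.25 mm².

85.25 mm²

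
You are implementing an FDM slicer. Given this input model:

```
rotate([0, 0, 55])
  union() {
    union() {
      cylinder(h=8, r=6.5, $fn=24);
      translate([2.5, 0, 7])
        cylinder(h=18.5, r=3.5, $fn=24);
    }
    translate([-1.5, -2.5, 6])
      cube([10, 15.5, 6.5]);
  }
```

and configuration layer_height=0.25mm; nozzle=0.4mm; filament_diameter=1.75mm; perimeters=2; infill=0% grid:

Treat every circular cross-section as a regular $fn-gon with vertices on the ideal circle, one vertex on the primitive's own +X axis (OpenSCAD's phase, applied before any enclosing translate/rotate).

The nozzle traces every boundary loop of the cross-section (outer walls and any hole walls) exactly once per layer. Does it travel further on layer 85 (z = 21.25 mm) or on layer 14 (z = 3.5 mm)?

layer 14 (z = 3.5 mm)

Layer 85 (z = 21.25): the cylinder is not intersected at this z (z outside [0, 8]); the cylinder at (2.5, 0): section is a regular 24-gon, circumradius r=3.5 (perimeter = 2·24·3.500·sin(180°/24) = 21.93 mm); Combining (union): only the r=3.5 cylinder at (2.5, 0) is present, so the union is just that shape — boundary = 21.93 mm; the cube at (-1.5, -2.5) is absent (z outside [6, 12.5]); Merging all regions: only the result so far is present, so the union is just that shape — boundary = 21.93 mm; (whole slice rotated 55° about Z — lengths, areas and connectivity unchanged). So its perimeter = 21.93 mm. Layer 14 (z = 3.5): the cylinder: section is a regular 24-gon, circumradius r=6.5 (perimeter = 2·24·6.500·sin(180°/24) = 40.72 mm); the cylinder at (2.5, 0) is absent (z outside [7, 25.5]); Merging all regions: only the r=6.5 cylinder is present, so the union is just that shape — boundary = 40.72 mm; the cube at (-1.5, -2.5) is absent (z outside [6, 12.5]); Merging all regions: only the result so far is present, so the union is just that shape — boundary = 40.72 mm; (rotated 55° about Z; rotation is an isometry so areas/perimeters/island counts are preserved). So its perimeter = 40.72 mm. Layer 14 is larger (40.72 vs 21.93 mm).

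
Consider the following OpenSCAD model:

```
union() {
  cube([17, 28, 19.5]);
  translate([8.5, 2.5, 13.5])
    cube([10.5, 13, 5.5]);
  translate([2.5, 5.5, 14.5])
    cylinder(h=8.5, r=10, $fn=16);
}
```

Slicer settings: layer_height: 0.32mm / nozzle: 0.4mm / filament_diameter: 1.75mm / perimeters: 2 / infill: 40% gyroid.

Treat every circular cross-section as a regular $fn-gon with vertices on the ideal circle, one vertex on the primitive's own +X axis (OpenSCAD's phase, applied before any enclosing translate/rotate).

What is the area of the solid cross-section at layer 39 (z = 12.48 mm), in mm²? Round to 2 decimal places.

476.00 mm²

At z = 12.48 mm: the cube is present — its section is the full 17×28 rectangle (area 476.00 mm²); the cube at (8.5, 2.5) is absent (z outside [13.5, 19]); the cylinder at (2.5, 5.5) does not reach this height (z outside [14.5, 23]); Merging all regions: only the 17×28 cube is present, so the union is just that shape — area = 476.00 mm². Overall, the cross-section is a single solid region. Net area = 476.00 mm².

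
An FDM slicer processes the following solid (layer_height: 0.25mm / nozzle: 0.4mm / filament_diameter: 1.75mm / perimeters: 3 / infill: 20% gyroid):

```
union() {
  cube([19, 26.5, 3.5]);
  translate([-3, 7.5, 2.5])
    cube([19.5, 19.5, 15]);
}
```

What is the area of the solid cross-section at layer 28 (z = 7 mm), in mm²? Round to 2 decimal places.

380.25 mm²

At z = 7 mm: the cube is not intersected at this z (z outside [0, 3.5]); the cube at (-3, 7.5) (footprint 19.5×19.5) is included at this height (area 380.25 mm²); Taking the union: only the 19.5×19.5 cube at (-3, 7.5) is present, so the union is just that shape — area = 380.25 mm². Overall, the cross-section is a single solid region. Net area = 380.25 mm².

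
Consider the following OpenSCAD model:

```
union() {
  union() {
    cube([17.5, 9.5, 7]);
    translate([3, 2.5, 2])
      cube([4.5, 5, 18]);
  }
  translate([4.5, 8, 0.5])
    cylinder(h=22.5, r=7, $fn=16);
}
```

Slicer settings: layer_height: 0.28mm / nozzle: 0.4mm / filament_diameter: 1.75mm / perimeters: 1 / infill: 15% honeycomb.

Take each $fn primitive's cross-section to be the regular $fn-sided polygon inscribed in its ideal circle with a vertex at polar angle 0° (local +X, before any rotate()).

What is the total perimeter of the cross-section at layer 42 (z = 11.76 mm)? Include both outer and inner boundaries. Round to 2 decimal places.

At z = 11.76 mm: the cube is absent (z outside [0, 7]); the cube at (3, 2.5) is present — its section is the full 4.5×5 rectangle (perimeter 19.00 mm); Merging all regions: only the 4.5×5 cube at (3, 2.5) is present, so the union is just that shape — boundary = 19.00 mm; the r=7 cylinder at (4.5, 8) contributes a regular 16-gon of circumradius 7 (perimeter = 2·16·7.000·sin(180°/16) = 43.70 mm); Combining (union): the result so far lies entirely inside the r=7 cylinder at (4.5, 8), so the union is just the r=7 cylinder at (4.5, 8) — boundary = 43.70 mm. Overall, the cross-section is a single solid region. Total boundary length (outer) = 43.70 mm.

43.70 mm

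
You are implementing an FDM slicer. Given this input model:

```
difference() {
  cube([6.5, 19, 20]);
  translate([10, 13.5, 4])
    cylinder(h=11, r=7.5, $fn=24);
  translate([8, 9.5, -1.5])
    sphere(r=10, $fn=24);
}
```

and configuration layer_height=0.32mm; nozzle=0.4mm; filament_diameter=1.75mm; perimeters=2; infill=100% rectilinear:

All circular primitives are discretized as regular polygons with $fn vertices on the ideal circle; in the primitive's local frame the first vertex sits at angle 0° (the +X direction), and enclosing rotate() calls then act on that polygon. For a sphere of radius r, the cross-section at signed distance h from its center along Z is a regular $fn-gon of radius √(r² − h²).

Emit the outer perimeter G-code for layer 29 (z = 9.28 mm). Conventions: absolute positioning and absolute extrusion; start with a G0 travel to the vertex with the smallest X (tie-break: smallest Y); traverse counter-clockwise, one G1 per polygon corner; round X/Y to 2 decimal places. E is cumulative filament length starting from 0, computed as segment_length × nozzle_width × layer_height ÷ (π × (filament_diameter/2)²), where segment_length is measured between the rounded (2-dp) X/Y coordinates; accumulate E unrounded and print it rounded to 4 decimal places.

At z = 9.28 mm: the 6.5×19 cube contributes its full rectangle; the cylinder at (10, 13.5): section is a regular 24-gon, circumradius r=7.5; the sphere at (8, 9.5) is not intersected at this z (|z−center|=10.780 > r=10); Taking the first minus the rest: starting from the 6.5×19 cube, the r=7.5 cylinder at (10, 13.5) partially overlaps it — only the 36.24 mm² overlap (of its 174.70 mm²) is removed, clipping the outline — 1 connected region. The outline is a single polygon with 13 vertices. Extrusion per mm of travel: 0.4 × 0.32 / (π × 0.875²) = 0.053216. Accumulating E over each segment gives final E = 2.7484.

G0 X0.00 Y0.00 Z9.28
G1 X6.50 Y0.00 E0.3459
G1 X6.50 Y6.90 E0.7131
G1 X6.25 Y7.00 E0.7274
G1 X4.70 Y8.20 E0.8317
G1 X3.50 Y9.75 E0.9361
G1 X2.76 Y11.56 E1.0401
G1 X2.50 Y13.50 E1.1443
G1 X2.76 Y15.44 E1.2484
G1 X3.50 Y17.25 E1.3525
G1 X4.70 Y18.80 E1.4568
G1 X4.95 Y19.00 E1.4739
G1 X0.00 Y19.00 E1.7373
G1 X0.00 Y0.00 E2.7484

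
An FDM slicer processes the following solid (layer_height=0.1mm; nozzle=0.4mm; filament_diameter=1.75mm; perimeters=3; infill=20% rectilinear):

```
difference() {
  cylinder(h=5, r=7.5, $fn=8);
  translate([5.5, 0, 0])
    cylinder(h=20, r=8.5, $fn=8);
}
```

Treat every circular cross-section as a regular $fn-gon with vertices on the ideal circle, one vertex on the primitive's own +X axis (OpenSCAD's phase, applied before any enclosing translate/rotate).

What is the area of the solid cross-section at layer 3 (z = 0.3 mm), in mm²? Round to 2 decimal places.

At z = 0.3 mm: the cylinder: section is a regular 8-gon, circumradius r=7.5 (area = (8/2)·7.500²·sin(360°/8) = 159.10 mm²); the cylinder at (5.5, 0): section is a regular 8-gon, circumradius r=8.5 (area = (8/2)·8.500²·sin(360°/8) = 204.35 mm²); Subtracting the remaining from the first: starting from the r=7.5 cylinder (159.10 mm²), the r=8.5 cylinder at (5.5, 0) partially overlaps it — only the 98.78 mm² overlap (of its 204.35 mm²) is removed, clipping the outline — area = 60.31 mm². Overall, the cross-section is a single solid region. Net area = 60.31 mm².

60.31 mm²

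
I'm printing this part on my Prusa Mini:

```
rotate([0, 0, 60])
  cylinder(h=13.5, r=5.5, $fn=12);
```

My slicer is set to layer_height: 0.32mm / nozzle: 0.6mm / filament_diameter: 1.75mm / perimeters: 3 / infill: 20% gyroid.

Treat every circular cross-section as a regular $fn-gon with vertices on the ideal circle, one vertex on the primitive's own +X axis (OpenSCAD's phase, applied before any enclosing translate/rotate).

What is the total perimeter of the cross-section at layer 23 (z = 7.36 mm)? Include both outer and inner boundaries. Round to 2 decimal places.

34.16 mm

At z = 7.36 mm: the r=5.5 cylinder contributes a regular 12-gon of circumradius 5.5 (perimeter = 2·12·5.500·sin(180°/12) = 34.16 mm); (rotated 60° about Z; rotation is an isometry so areas/perimeters/island counts are preserved). Overall, the cross-section is a single solid region. Total boundary length (outer) = 34.16 mm.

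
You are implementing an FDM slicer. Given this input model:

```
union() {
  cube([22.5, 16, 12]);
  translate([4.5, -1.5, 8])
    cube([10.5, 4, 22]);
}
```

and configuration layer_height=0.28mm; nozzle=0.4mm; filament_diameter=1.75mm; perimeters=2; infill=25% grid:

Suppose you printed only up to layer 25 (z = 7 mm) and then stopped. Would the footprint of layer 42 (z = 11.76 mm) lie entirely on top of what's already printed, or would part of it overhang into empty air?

part overhangs

Compare the two slices. At z = 7: the cube is present — its section is the full 22.5×16 rectangle (area 360.00 mm²); the cube at (4.5, -1.5) is not intersected at this z (z outside [8, 30]); Merging all regions: only the 22.5×16 cube is present, so the union is just that shape — area = 360.00 mm². At z = 11.76: the 22.5×16 cube contributes its full rectangle (area 360.00 mm²); the 10.5×4 cube at (4.5, -1.5) contributes its full rectangle (area 42.00 mm²); Combining (union): the regions partially overlap — summed areas 402.00 mm² minus the doubly-counted overlap 26.25 mm² gives 375.75 mm² — area = 375.75 mm². Checking containment: at z = 11.76 the cross-section extends beyond the z = 7 cross-section by about 15.75 mm².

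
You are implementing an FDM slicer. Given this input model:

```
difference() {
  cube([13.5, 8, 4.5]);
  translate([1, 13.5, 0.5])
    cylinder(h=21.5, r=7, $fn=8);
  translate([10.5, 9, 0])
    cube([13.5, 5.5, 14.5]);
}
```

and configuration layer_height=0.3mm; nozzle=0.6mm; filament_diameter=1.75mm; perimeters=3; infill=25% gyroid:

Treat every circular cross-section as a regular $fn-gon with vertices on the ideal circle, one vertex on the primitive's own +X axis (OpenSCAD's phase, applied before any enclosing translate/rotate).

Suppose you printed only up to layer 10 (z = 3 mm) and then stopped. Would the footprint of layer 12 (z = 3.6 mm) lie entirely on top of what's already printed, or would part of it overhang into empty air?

Compare the two slices. At z = 3: the cube (footprint 13.5×8) is included at this height (area 108.00 mm²); the cylinder at (1, 13.5): section is a regular 8-gon, circumradius r=7 (area = (8/2)·7.000²·sin(360°/8) = 138.59 mm²); the cube at (10.5, 9) (footprint 13.5×5.5) is included at this height (area 74.25 mm²); After the difference (first − rest): starting from the 13.5×8 cube (108.00 mm²), the r=7 cylinder at (1, 13.5) partially overlaps it — only the 4.01 mm² overlap (of its 138.59 mm²) is removed, clipping the outline; the 13.5×5.5 cube at (10.5, 9) misses the remaining region (no effect) — area = 103.99 mm². At z = 3.6: the cube (footprint 13.5×8) is included at this height (area 108.00 mm²); the r=7 cylinder at (1, 13.5) contributes a regular 8-gon of circumradius 7 (area = (8/2)·7.000²·sin(360°/8) = 138.59 mm²); the cube at (10.5, 9) is present — its section is the full 13.5×5.5 rectangle (area 74.25 mm²); Subtracting the remaining from the first: starting from the 13.5×8 cube (108.00 mm²), the r=7 cylinder at (1, 13.5) partially overlaps it — only the 4.01 mm² overlap (of its 138.59 mm²) is removed, clipping the outline; the 13.5×5.5 cube at (10.5, 9) misses the remaining region (no effect) — area = 103.99 mm². Checking containment: the cross-section at z = 3.6 is a subset of the cross-section at z = 3.

entirely on top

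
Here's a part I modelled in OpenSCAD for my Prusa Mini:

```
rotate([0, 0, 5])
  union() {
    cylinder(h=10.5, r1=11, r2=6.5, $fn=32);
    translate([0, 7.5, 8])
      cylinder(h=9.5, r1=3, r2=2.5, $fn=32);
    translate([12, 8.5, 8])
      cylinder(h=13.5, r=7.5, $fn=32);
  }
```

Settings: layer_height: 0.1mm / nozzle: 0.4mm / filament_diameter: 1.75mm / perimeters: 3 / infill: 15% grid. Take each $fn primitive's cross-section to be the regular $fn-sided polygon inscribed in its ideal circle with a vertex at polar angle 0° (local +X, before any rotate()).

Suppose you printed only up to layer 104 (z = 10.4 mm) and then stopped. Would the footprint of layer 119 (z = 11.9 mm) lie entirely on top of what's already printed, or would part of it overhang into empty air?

entirely on top

Compare the two slices. At z = 10.4: the cone contributes a regular 32-gon of circumradius 6.543 (interpolated between r1=11 and r2=6.5 at t=0.990) (area = (32/2)·6.543²·sin(360°/32) = 133.63 mm²); the cone at (0, 7.5) (r1=3→r2=2.5) has section circumradius 2.874 here — a regular 32-gon (area = (32/2)·2.874²·sin(360°/32) = 25.78 mm²); the cylinder at (12, 8.5): section is a regular 32-gon, circumradius r=7.5 (area = (32/2)·7.500²·sin(360°/32) = 175.58 mm²); Merging all regions: the regions partially overlap — summed areas 334.98 mm² minus the doubly-counted overlap 6.49 mm² gives 328.49 mm² — area = 328.49 mm²; (rotated 5° about Z; rotation is an isometry so areas/perimeters/island counts are preserved). At z = 11.9: the cone is not intersected at this z (z outside [0, 10.5]); the cone at (0, 7.5) (r1=3→r2=2.5) has section circumradius 2.795 here — a regular 32-gon (area = (32/2)·2.795²·sin(360°/32) = 24.38 mm²); the cylinder at (12, 8.5): section is a regular 32-gon, circumradius r=7.5 (area = (32/2)·7.500²·sin(360°/32) = 175.58 mm²); Taking the union: the 2 present regions are separate (no shared area or edge), so areas and boundary lengths simply add and each stays a separate island — area = 199.96 mm²; (rotated 5° about Z; rotation is an isometry so areas/perimeters/island counts are preserved). Checking containment: the cross-section at z = 11.9 is a subset of the cross-section at z = 10.4.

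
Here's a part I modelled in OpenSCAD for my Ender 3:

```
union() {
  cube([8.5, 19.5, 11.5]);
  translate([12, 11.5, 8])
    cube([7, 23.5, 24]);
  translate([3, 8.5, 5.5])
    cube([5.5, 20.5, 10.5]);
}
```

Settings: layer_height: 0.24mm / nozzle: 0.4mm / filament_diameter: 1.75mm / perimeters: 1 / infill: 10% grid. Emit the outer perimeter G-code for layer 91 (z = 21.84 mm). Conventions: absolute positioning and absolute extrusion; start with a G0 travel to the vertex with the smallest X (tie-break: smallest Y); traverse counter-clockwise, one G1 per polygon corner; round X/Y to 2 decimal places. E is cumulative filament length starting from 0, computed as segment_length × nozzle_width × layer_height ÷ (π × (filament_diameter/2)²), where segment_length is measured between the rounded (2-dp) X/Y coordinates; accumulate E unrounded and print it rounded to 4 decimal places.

At z = 21.84 mm: the cube is absent (z outside [0, 11.5]); the cube at (12, 11.5) is present — its section is the full 7×23.5 rectangle; the cube at (3, 8.5) does not reach this height (z outside [5.5, 16]); Merging all regions: only the 7×23.5 cube at (12, 11.5) is present, so the union is just that shape — 1 connected region. The outline is a single polygon with 4 vertices. Extrusion per mm of travel: 0.4 × 0.24 / (π × 0.875²) = 0.039912. Accumulating E over each segment gives final E = 2.4346.

G0 X12.00 Y11.50 Z21.84
G1 X19.00 Y11.50 E0.2794
G1 X19.00 Y35.00 E1.2173
G1 X12.00 Y35.00 E1.4967
G1 X12.00 Y11.50 E2.4346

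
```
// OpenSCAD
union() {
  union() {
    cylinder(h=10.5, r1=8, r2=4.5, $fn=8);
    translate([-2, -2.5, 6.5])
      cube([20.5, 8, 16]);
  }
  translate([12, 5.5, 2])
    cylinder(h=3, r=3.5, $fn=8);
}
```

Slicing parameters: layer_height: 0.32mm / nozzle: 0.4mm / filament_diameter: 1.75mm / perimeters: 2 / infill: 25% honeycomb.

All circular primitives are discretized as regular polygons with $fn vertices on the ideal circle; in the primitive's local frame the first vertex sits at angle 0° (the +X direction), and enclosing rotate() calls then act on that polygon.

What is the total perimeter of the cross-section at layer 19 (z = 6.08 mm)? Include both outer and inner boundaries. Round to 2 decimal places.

36.57 mm

At z = 6.08 mm: the cone: at t=0.579 of its height the radius interpolates to r₁+(r₂−r₁)t = 5.973, giving a regular 8-gon of that circumradius (perimeter = 2·8·5.973·sin(180°/8) = 36.57 mm); the cube at (-2, -2.5) is not intersected at this z (z outside [6.5, 22.5]); Combining (union): only the cone is present, so the union is just that shape — boundary = 36.57 mm; the cylinder at (12, 5.5) does not reach this height (z outside [2, 5]); Merging all regions: only that combined region is present, so the union is just that shape — boundary = 36.57 mm. Overall, the cross-section is a single solid region. Total boundary length (outer) = 36.57 mm.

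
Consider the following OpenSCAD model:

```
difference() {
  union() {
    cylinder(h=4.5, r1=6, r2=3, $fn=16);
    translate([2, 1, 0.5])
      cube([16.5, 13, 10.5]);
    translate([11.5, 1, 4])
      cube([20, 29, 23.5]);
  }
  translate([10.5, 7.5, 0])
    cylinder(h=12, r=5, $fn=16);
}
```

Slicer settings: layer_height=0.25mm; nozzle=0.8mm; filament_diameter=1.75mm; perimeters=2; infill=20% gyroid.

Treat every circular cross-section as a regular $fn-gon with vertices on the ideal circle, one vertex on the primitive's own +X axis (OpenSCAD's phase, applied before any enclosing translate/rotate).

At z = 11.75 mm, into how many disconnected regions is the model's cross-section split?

1

At z = 11.75 mm: the cone does not reach this height (z outside [0, 4.5]); the cube at (2, 1) does not reach this height (z outside [0.5, 11]); the cube at (11.5, 1) (footprint 20×29) is included at this height; Merging all regions: only the 20×29 cube at (11.5, 1) is present, so the union is just that shape — 1 connected region; the cylinder at (10.5, 7.5): section is a regular 16-gon, circumradius r=5; Subtracting the remaining from the first: starting from the result so far, the r=5 cylinder at (10.5, 7.5) partially overlaps it — only the 28.47 mm² overlap (of its 76.54 mm²) is removed, clipping the outline — 1 connected region. The result has 1 disconnected region.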